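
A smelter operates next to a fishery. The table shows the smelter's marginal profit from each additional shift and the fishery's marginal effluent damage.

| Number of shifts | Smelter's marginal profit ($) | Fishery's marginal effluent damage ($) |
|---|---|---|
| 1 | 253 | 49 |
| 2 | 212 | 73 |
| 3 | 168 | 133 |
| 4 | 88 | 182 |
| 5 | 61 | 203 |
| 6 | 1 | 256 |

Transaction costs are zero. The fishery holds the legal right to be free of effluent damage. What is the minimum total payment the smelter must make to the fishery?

$255

Efficient level: marginal profit ≥ marginal effluent damage through level 3, so k* = 3.
With the fishery holding the right, the smelter must at least compensate total damage at k*: 49 + 73 + 133 = 255.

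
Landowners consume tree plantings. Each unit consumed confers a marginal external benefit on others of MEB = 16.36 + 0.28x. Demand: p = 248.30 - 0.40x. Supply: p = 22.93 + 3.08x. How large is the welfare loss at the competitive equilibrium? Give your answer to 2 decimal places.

Market equilibrium (private): 22.93 + 3.08x = 248.30 - 0.40x → x_m = 64.7615.
Social marginal benefit = demand + MEB = 264.66 - 0.12x.
Set SMB = MC: 264.66 - 0.12x = 22.93 + 3.08x → x* = 75.5406.
The loss is the area between SMB and MC from x* to x_m; with linear curves that's a triangle of height MEB(x_m).
DWL = ½ × 10.7791 × 34.4932 = 185.9028.

DWL = 185.90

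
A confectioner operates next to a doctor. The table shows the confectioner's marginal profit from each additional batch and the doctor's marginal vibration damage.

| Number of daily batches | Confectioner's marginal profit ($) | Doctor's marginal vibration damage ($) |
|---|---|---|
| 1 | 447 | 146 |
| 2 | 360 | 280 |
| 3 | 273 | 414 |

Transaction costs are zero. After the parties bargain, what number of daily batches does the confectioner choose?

Bargaining reaches the level where marginal profit last exceeds marginal vibration damage.
That holds through level 2 (360 ≥ 280) but not at 3 (273 < 414).

2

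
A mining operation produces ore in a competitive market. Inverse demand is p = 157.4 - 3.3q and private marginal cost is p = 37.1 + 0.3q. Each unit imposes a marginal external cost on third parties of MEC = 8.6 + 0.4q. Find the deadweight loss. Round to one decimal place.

DWL = 60.3

Market equilibrium (private): 37.1 + 0.3q = 157.4 - 3.3q → q_m = 33.4167.
Social marginal cost = private MC + MEC = 45.7 + 0.7q.
Set SMC = demand: 45.7 + 0.7q = 157.4 - 3.3q → q* = 27.9250.
Between q* and q_m the wedge SMC − demand runs linearly from 0 to MEC(q_m), so the loss is a triangle.
DWL = ½ × 5.4917 × 21.9667 = 60.3173.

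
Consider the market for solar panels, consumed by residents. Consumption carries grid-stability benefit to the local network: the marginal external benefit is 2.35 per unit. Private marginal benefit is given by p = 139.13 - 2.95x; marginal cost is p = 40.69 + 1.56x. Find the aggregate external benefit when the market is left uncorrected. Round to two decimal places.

Market equilibrium (private): 40.69 + 1.56x = 139.13 - 2.95x → x_m = 21.8271.
Total external benefit = MEB × x_m = 2.35 × 21.8271 = 51.2937.

51.29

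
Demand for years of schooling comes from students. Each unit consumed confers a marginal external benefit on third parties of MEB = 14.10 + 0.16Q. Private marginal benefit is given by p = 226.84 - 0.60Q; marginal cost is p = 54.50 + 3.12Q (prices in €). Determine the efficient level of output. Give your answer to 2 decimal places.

Q* = 52.37

Social marginal benefit = demand + MEB = 240.94 - 0.44Q.
Set SMB = MC: 240.94 - 0.44Q = 54.50 + 3.12Q → Q* = 52.3708.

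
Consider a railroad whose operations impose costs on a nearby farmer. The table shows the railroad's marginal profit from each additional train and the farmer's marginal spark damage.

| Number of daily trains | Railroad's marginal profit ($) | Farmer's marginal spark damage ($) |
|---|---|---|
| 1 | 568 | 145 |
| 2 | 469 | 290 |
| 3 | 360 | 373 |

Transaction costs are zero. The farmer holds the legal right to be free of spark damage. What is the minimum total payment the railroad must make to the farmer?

Efficient level: marginal profit ≥ marginal spark damage through level 2, so k* = 2.
With the farmer holding the right, the railroad must at least compensate total damage at k*: 145 + 290 = 435.

$435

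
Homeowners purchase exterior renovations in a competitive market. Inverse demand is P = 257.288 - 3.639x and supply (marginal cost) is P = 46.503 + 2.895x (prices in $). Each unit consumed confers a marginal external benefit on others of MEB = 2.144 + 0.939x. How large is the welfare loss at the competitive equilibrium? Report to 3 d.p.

DWL = $94.020

Market equilibrium (private): 46.503 + 2.895x = 257.288 - 3.639x → x_m = 32.2597.
Social marginal benefit = demand + MEB = 259.432 - 2.700x.
Set SMB = MC: 259.432 - 2.700x = 46.503 + 2.895x → x* = 38.0570.
The loss is the area between SMB and MC from x* to x_m; with linear curves that's a triangle of height MEB(x_m).
DWL = ½ × 5.7973 × 32.4359 = 94.0203.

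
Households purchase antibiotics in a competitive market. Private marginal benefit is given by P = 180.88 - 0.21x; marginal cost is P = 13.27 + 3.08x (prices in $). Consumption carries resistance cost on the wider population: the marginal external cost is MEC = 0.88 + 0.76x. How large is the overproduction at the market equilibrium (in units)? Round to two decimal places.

Market equilibrium (private): 13.27 + 3.08x = 180.88 - 0.21x → x_m = 50.9453.
Social marginal benefit = demand − MEC = 180.00 - 0.97x.
Set SMB = MC: 180.00 - 0.97x = 13.27 + 3.08x → x* = 41.1679.
Gap = |50.9453 − 41.1679| = 9.7774.

9.78 units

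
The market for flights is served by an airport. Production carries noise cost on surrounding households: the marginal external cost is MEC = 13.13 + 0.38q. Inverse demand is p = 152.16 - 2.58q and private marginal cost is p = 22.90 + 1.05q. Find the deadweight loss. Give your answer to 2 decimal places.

DWL = 88.63

Market equilibrium (private): 22.90 + 1.05q = 152.16 - 2.58q → q_m = 35.6088.
Social marginal cost = private MC + MEC = 36.03 + 1.43q.
Set SMC = demand: 36.03 + 1.43q = 152.16 - 2.58q → q* = 28.9601.
The loss is the area between SMC and demand from q* to q_m; with linear curves that's a triangle of height MEC(q_m).
DWL = ½ × 6.6487 × 26.6613 = 88.6315.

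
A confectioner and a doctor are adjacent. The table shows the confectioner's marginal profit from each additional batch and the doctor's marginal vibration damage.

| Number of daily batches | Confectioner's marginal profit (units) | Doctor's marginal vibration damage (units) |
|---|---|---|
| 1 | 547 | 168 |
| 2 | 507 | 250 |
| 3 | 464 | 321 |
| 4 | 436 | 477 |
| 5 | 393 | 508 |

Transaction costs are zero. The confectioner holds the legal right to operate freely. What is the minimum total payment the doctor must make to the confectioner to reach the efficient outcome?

Left alone the confectioner would choose level 5 (marginal profit stays positive).
Efficient level: k* = 3 (marginal profit ≥ marginal vibration damage through 3).
The doctor must at least cover the confectioner's forgone profit from cutting 5→3: 436 + 393 = 829.

829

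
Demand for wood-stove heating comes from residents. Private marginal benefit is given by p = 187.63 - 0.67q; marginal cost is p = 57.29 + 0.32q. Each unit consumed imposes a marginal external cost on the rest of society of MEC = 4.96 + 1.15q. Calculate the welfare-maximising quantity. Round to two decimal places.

Social marginal benefit = demand − MEC = 182.67 - 1.82q.
Set SMB = MC: 182.67 - 1.82q = 57.29 + 0.32q → q* = 58.5888.

q* = 58.59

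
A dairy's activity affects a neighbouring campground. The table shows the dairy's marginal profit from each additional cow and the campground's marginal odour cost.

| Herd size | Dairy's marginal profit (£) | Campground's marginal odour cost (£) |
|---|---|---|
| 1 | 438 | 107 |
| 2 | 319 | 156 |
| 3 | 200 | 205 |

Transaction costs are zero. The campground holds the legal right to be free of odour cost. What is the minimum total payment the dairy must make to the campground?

£263

Efficient level: marginal profit ≥ marginal odour cost through level 2, so k* = 2.
With the campground holding the right, the dairy must at least compensate total damage at k*: 107 + 156 = 263.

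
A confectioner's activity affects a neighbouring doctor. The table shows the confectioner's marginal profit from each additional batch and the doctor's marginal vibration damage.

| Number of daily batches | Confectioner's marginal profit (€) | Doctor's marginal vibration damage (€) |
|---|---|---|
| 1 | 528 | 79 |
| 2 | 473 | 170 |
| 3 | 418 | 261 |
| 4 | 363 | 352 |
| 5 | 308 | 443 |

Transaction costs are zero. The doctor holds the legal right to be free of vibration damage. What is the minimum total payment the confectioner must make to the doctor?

€862

Efficient level: marginal profit ≥ marginal vibration damage through level 4, so k* = 4.
With the doctor holding the right, the confectioner must at least compensate total damage at k*: 79 + 170 + 261 + 352 = 862.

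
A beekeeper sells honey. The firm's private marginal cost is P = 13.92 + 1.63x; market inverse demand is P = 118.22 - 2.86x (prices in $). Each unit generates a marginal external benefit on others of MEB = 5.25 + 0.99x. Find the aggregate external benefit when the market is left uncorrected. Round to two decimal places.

$389.06

Market equilibrium (private): 13.92 + 1.63x = 118.22 - 2.86x → x_m = 23.2294.
Total external benefit = ∫₀^{x_m} (5.25 + 0.99x) dx = 5.25×23.2294 + ½×0.99×23.2294² = 389.0588.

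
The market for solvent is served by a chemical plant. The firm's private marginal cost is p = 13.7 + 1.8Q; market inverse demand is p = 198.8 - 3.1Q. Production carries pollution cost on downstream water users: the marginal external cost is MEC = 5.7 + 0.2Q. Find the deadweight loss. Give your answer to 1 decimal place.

Market equilibrium (private): 13.7 + 1.8Q = 198.8 - 3.1Q → Q_m = 37.7755.
Social marginal cost = private MC + MEC = 19.4 + 2.0Q.
Set SMC = demand: 19.4 + 2.0Q = 198.8 - 3.1Q → Q* = 35.1765.
Between Q* and Q_m the wedge SMC − demand runs linearly from 0 to MEC(Q_m), so the loss is a triangle.
DWL = ½ × 2.5990 × 13.2551 = 17.2250.

DWL = 17.2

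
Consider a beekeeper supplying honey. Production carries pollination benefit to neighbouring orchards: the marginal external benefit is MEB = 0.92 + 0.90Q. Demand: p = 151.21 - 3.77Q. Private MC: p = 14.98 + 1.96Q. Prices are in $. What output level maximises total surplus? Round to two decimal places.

Social marginal cost = private MC − MEB = 14.06 + 1.06Q.
Set SMC = demand: 14.06 + 1.06Q = 151.21 - 3.77Q → Q* = 28.3954.

Q* = 28.40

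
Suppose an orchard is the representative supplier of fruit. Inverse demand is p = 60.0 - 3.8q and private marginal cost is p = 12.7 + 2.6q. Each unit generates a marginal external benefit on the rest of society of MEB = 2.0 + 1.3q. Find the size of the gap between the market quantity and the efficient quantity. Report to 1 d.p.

Market equilibrium (private): 12.7 + 2.6q = 60.0 - 3.8q → q_m = 7.3906.
Social marginal cost = private MC − MEB = 10.7 + 1.3q.
Set SMC = demand: 10.7 + 1.3q = 60.0 - 3.8q → q* = 9.6667.
Gap = |7.3906 − 9.6667| = 2.2761.

2.3 units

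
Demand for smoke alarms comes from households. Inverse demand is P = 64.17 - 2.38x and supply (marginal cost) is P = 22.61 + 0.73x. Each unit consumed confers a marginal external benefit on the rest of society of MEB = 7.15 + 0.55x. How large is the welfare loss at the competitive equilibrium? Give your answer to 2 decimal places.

DWL = 41.06

Market equilibrium (private): 22.61 + 0.73x = 64.17 - 2.38x → x_m = 13.3633.
Social marginal benefit = demand + MEB = 71.32 - 1.83x.
Set SMB = MC: 71.32 - 1.83x = 22.61 + 0.73x → x* = 19.0273.
The welfare-loss triangle has base |x_m − x*| and height MEB(x_m) (the vertical gap between SMB and MC is zero at x* and MEB at x_m).
DWL = ½ × 5.6640 × 14.4998 = 41.0634.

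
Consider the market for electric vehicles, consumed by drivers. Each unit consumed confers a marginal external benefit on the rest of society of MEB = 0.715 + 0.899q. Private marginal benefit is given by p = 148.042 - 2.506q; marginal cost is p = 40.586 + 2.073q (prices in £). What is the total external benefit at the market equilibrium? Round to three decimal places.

Market equilibrium (private): 40.586 + 2.073q = 148.042 - 2.506q → q_m = 23.4671.
Total external benefit = ∫₀^{q_m} (0.715 + 0.899q) dq = 0.715×23.4671 + ½×0.899×23.4671² = 264.3208.

£264.321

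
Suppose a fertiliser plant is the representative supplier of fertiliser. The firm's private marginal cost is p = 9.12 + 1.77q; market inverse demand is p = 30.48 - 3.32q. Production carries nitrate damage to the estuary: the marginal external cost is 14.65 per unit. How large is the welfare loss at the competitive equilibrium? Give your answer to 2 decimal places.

DWL = 21.08

Market equilibrium (private): 9.12 + 1.77q = 30.48 - 3.32q → q_m = 4.1965.
Social marginal cost = private MC + MEC = 23.77 + 1.77q.
Set SMC = demand: 23.77 + 1.77q = 30.48 - 3.32q → q* = 1.3183.
Height of the DWL triangle at q_m is SMC(q_m) − demand(q_m) = MEC(q_m) = 14.6500.
DWL = ½ × 2.8782 × 14.6500 = 21.0828.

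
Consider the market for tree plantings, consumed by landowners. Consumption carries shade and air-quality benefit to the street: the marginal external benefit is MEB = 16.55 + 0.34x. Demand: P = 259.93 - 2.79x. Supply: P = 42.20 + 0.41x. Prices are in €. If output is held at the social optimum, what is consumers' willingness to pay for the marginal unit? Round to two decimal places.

P = €31.38

Social marginal benefit = demand + MEB = 276.48 - 2.45x.
Set SMB = MC: 276.48 - 2.45x = 42.20 + 0.41x → x* = 81.9161.
Consumer price on the demand curve at x*: 259.93 − 2.79×81.9161 = 31.3841.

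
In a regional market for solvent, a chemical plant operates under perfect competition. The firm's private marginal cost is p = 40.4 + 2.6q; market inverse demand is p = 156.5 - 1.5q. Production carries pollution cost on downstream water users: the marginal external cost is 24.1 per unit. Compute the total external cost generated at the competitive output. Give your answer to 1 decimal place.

Market equilibrium (private): 40.4 + 2.6q = 156.5 - 1.5q → q_m = 28.3171.
Total external cost = MEC × q_m = 24.1 × 28.3171 = 682.4421.

682.4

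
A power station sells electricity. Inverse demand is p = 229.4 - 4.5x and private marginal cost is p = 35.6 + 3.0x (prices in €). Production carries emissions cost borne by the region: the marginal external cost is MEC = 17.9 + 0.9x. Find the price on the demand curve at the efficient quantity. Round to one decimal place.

P = €135.2

Social marginal cost = private MC + MEC = 53.5 + 3.9x.
Set SMC = demand: 53.5 + 3.9x = 229.4 - 4.5x → x* = 20.9405.
Consumer price on the demand curve at x*: 229.4 − 4.5×20.9405 = 135.1678.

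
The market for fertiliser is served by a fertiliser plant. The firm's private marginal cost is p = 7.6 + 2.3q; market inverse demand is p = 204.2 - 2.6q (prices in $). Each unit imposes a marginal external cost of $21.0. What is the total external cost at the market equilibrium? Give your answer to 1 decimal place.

$842.6

Market equilibrium (private): 7.6 + 2.3q = 204.2 - 2.6q → q_m = 40.1224.
Total external cost = MEC × q_m = 21.0 × 40.1224 = 842.5704.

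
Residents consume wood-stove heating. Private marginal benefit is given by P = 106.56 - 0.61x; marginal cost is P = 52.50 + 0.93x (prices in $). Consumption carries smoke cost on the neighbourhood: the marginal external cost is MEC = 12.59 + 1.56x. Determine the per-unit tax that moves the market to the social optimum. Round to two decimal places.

tax = $33.46 per unit

Social marginal benefit = demand − MEC = 93.97 - 2.17x.
Set SMB = MC: 93.97 - 2.17x = 52.50 + 0.93x → x* = 13.3774.
The Pigouvian tax equals MEC at x*: 12.59 + 1.56×13.3774 = 33.4587.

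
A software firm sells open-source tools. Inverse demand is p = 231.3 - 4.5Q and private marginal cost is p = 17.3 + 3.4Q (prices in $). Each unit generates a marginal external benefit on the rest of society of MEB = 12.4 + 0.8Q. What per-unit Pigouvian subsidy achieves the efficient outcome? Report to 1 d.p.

subsidy = $37.9 per unit

Social marginal cost = private MC − MEB = 4.9 + 2.6Q.
Set SMC = demand: 4.9 + 2.6Q = 231.3 - 4.5Q → Q* = 31.8873.
The Pigouvian subsidy equals MEB at Q*: 12.4 + 0.8×31.8873 = 37.9098.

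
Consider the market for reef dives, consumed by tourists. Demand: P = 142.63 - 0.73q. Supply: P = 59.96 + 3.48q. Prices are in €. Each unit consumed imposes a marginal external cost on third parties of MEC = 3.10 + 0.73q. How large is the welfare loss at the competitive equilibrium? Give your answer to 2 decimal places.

DWL = €30.77

Market equilibrium (private): 59.96 + 3.48q = 142.63 - 0.73q → q_m = 19.6366.
Social marginal benefit = demand − MEC = 139.53 - 1.46q.
Set SMB = MC: 139.53 - 1.46q = 59.96 + 3.48q → q* = 16.1073.
The welfare-loss triangle has base |q_m − q*| and height MEC(q_m) (the vertical gap between SMB and MC is zero at q* and MEC at q_m).
DWL = ½ × 3.5293 × 17.4347 = 30.7661.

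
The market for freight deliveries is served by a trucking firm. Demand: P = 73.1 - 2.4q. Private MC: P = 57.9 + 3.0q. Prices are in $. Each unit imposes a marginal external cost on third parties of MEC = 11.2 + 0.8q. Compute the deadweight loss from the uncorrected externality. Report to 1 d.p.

Market equilibrium (private): 57.9 + 3.0q = 73.1 - 2.4q → q_m = 2.8148.
Social marginal cost = private MC + MEC = 69.1 + 3.8q.
Set SMC = demand: 69.1 + 3.8q = 73.1 - 2.4q → q* = 0.6452.
Height of the DWL triangle at q_m is SMC(q_m) − demand(q_m) = MEC(q_m) = 13.4519.
DWL = ½ × 2.1696 × 13.4519 = 14.5926.

DWL = $14.6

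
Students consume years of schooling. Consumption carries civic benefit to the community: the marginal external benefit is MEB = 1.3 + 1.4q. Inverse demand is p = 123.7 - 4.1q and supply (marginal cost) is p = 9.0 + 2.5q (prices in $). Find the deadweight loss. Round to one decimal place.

DWL = $63.2

Market equilibrium (private): 9.0 + 2.5q = 123.7 - 4.1q → q_m = 17.3788.
Social marginal benefit = demand + MEB = 125.0 - 2.7q.
Set SMB = MC: 125.0 - 2.7q = 9.0 + 2.5q → q* = 22.3077.
The loss is the area between SMB and MC from q* to q_m; with linear curves that's a triangle of height MEB(q_m).
DWL = ½ × 4.9289 × 25.6303 = 63.1646.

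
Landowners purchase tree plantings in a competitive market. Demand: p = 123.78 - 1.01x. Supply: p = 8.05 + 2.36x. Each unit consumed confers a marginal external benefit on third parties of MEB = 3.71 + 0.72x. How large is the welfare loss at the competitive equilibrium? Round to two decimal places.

Market equilibrium (private): 8.05 + 2.36x = 123.78 - 1.01x → x_m = 34.3412.
Social marginal benefit = demand + MEB = 127.49 - 0.29x.
Set SMB = MC: 127.49 - 0.29x = 8.05 + 2.36x → x* = 45.0717.
The welfare-loss triangle has base |x_m − x*| and height MEB(x_m) (the vertical gap between SMB and MC is zero at x* and MEB at x_m).
DWL = ½ × 10.7305 × 28.4357 = 152.5646.

DWL = 152.56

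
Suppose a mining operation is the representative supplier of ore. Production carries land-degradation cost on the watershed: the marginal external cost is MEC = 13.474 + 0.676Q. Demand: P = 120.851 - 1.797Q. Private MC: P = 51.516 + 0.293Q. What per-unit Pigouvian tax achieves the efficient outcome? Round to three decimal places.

Social marginal cost = private MC + MEC = 64.990 + 0.969Q.
Set SMC = demand: 64.990 + 0.969Q = 120.851 - 1.797Q → Q* = 20.1956.
The Pigouvian tax equals MEC at Q*: 13.474 + 0.676×20.1956 = 27.1262.

tax = 27.126 per unit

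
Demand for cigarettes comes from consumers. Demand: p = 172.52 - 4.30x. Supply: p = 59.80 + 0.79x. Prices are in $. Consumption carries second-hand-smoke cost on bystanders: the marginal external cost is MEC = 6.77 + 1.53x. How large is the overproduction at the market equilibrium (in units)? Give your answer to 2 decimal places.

Market equilibrium (private): 59.80 + 0.79x = 172.52 - 4.30x → x_m = 22.1454.
Social marginal benefit = demand − MEC = 165.75 - 5.83x.
Set SMB = MC: 165.75 - 5.83x = 59.80 + 0.79x → x* = 16.0045.
Gap = |22.1454 − 16.0045| = 6.1409.

6.14 units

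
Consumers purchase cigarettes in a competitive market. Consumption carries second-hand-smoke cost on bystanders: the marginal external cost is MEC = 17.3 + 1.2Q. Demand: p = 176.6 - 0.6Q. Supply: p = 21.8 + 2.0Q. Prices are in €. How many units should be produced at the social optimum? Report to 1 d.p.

Q* = 36.2

Social marginal benefit = demand − MEC = 159.3 - 1.8Q.
Set SMB = MC: 159.3 - 1.8Q = 21.8 + 2.0Q → Q* = 36.1842.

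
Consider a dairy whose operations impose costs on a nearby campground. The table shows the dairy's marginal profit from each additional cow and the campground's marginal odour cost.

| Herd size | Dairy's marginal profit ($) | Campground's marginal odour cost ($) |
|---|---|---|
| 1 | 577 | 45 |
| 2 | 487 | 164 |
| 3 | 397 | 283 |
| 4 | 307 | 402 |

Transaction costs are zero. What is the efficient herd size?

Bargaining reaches the level where marginal profit last exceeds marginal odour cost.
That holds through level 3 (397 ≥ 283) but not at 4 (307 < 402).

3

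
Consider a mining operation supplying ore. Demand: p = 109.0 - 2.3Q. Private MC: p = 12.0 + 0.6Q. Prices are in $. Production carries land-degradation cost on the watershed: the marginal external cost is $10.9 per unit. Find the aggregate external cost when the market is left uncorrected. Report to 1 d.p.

Market equilibrium (private): 12.0 + 0.6Q = 109.0 - 2.3Q → Q_m = 33.4483.
Total external cost = MEC × Q_m = 10.9 × 33.4483 = 364.5865.

$364.6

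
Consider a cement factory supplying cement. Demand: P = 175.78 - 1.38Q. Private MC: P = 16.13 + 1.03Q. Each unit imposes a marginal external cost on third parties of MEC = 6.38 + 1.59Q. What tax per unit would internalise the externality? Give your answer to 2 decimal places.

Social marginal cost = private MC + MEC = 22.51 + 2.62Q.
Set SMC = demand: 22.51 + 2.62Q = 175.78 - 1.38Q → Q* = 38.3175.
The Pigouvian tax equals MEC at Q*: 6.38 + 1.59×38.3175 = 67.3048.

tax = 67.30 per unit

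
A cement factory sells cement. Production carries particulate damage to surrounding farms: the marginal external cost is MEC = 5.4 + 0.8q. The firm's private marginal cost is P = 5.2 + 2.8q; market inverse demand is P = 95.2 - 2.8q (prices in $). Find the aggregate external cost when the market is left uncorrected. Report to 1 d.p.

$190.1

Market equilibrium (private): 5.2 + 2.8q = 95.2 - 2.8q → q_m = 16.0714.
Total external cost = ∫₀^{q_m} (5.4 + 0.8q) dq = 5.4×16.0714 + ½×0.8×16.0714² = 190.1015.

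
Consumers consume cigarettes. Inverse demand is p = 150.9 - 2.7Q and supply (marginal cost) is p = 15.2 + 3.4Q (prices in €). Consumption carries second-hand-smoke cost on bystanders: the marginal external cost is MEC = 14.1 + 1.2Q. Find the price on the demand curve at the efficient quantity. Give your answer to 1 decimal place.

Social marginal benefit = demand − MEC = 136.8 - 3.9Q.
Set SMB = MC: 136.8 - 3.9Q = 15.2 + 3.4Q → Q* = 16.6575.
Consumer price on the demand curve at Q*: 150.9 − 2.7×16.6575 = 105.9248.

P = €105.9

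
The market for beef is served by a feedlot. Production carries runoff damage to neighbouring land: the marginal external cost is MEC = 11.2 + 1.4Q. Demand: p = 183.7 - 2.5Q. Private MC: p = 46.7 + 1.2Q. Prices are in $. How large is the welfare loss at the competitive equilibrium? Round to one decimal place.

DWL = $389.6

Market equilibrium (private): 46.7 + 1.2Q = 183.7 - 2.5Q → Q_m = 37.0270.
Social marginal cost = private MC + MEC = 57.9 + 2.6Q.
Set SMC = demand: 57.9 + 2.6Q = 183.7 - 2.5Q → Q* = 24.6667.
Between Q* and Q_m the wedge SMC − demand runs linearly from 0 to MEC(Q_m), so the loss is a triangle.
DWL = ½ × 12.3603 × 63.0378 = 389.5831.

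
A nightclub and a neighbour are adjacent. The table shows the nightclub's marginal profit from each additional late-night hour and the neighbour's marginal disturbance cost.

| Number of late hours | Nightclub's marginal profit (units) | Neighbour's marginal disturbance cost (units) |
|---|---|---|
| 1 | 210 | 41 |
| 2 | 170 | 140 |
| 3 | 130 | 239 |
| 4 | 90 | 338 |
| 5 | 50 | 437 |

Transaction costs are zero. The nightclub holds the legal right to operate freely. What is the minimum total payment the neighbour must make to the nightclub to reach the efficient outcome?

Left alone the nightclub would choose level 5 (marginal profit stays positive).
Efficient level: k* = 2 (marginal profit ≥ marginal disturbance cost through 2).
The neighbour must at least cover the nightclub's forgone profit from cutting 5→2: 130 + 90 + 50 = 270.

270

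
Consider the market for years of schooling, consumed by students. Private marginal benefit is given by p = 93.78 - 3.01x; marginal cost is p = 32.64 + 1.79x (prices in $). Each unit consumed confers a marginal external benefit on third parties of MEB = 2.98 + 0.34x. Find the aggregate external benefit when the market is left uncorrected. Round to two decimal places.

Market equilibrium (private): 32.64 + 1.79x = 93.78 - 3.01x → x_m = 12.7375.
Total external benefit = ∫₀^{x_m} (2.98 + 0.34x) dx = 2.98×12.7375 + ½×0.34×12.7375² = 65.5392.

$65.54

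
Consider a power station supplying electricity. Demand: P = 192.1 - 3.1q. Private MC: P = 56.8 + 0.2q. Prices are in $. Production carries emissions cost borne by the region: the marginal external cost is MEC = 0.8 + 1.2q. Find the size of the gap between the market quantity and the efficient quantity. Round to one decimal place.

11.1 units

Market equilibrium (private): 56.8 + 0.2q = 192.1 - 3.1q → q_m = 41.0000.
Social marginal cost = private MC + MEC = 57.6 + 1.4q.
Set SMC = demand: 57.6 + 1.4q = 192.1 - 3.1q → q* = 29.8889.
Gap = |41.0000 − 29.8889| = 11.1111.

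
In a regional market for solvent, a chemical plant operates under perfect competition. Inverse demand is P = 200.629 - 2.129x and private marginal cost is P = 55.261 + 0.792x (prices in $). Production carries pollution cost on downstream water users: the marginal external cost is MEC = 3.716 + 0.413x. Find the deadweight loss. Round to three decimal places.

Market equilibrium (private): 55.261 + 0.792x = 200.629 - 2.129x → x_m = 49.7665.
Social marginal cost = private MC + MEC = 58.977 + 1.205x.
Set SMC = demand: 58.977 + 1.205x = 200.629 - 2.129x → x* = 42.4871.
Between x* and x_m the wedge SMC − demand runs linearly from 0 to MEC(x_m), so the loss is a triangle.
DWL = ½ × 7.2794 × 24.2696 = 88.3341.

DWL = $88.334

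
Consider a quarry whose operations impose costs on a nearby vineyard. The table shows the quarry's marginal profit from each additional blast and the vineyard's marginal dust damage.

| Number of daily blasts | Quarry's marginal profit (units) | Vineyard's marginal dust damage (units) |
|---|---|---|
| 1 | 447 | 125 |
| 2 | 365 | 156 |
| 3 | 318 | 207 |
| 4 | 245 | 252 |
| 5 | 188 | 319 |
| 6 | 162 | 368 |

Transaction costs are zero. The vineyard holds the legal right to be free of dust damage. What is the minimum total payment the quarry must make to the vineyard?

Efficient level: marginal profit ≥ marginal dust damage through level 3, so k* = 3.
With the vineyard holding the right, the quarry must at least compensate total damage at k*: 125 + 156 + 207 = 488.

488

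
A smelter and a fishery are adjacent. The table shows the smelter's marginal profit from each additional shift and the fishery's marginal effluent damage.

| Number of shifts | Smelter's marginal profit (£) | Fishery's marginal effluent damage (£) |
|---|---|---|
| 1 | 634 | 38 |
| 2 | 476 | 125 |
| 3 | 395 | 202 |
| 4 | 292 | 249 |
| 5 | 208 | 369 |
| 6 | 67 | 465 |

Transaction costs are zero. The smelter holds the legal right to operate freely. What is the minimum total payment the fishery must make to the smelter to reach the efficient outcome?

£275

Left alone the smelter would choose level 6 (marginal profit stays positive).
Efficient level: k* = 4 (marginal profit ≥ marginal effluent damage through 4).
The fishery must at least cover the smelter's forgone profit from cutting 6→4: 208 + 67 = 275.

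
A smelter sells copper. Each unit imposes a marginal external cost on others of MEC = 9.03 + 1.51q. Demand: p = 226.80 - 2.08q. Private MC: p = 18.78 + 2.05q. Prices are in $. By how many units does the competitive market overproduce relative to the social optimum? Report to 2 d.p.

15.09 units

Market equilibrium (private): 18.78 + 2.05q = 226.80 - 2.08q → q_m = 50.3680.
Social marginal cost = private MC + MEC = 27.81 + 3.56q.
Set SMC = demand: 27.81 + 3.56q = 226.80 - 2.08q → q* = 35.2819.
Gap = |50.3680 − 35.2819| = 15.0861.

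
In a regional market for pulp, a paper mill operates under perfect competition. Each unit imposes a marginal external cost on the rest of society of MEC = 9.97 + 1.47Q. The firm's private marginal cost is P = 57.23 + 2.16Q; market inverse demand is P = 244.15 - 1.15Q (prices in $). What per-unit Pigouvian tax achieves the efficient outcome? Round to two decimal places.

Social marginal cost = private MC + MEC = 67.20 + 3.63Q.
Set SMC = demand: 67.20 + 3.63Q = 244.15 - 1.15Q → Q* = 37.0188.
The Pigouvian tax equals MEC at Q*: 9.97 + 1.47×37.0188 = 64.3876.

tax = $64.39 per unit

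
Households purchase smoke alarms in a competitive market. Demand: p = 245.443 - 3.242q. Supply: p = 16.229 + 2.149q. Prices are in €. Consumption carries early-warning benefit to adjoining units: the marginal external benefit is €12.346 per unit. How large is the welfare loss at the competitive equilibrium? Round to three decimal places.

Market equilibrium (private): 16.229 + 2.149q = 245.443 - 3.242q → q_m = 42.5179.
Social marginal benefit = demand + MEB = 257.789 - 3.242q.
Set SMB = MC: 257.789 - 3.242q = 16.229 + 2.149q → q* = 44.8080.
The welfare-loss triangle has base |q_m − q*| and height MEB(q_m) (the vertical gap between SMB and MC is zero at q* and MEB at q_m).
DWL = ½ × 2.2901 × 12.3460 = 14.1368.

DWL = €14.137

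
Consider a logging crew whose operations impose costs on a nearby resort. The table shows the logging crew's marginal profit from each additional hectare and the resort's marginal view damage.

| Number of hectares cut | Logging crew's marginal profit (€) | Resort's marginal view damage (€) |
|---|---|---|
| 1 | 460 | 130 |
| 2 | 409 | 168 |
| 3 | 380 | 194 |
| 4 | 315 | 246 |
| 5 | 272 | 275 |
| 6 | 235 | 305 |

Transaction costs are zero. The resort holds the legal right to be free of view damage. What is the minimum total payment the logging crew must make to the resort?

€738

Efficient level: marginal profit ≥ marginal view damage through level 4, so k* = 4.
With the resort holding the right, the logging crew must at least compensate total damage at k*: 130 + 168 + 194 + 246 = 738.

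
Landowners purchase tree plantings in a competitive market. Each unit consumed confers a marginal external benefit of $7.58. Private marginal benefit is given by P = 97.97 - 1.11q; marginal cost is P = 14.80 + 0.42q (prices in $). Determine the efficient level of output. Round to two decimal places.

Social marginal benefit = demand + MEB = 105.55 - 1.11q.
Set SMB = MC: 105.55 - 1.11q = 14.80 + 0.42q → q* = 59.3137.

q* = 59.31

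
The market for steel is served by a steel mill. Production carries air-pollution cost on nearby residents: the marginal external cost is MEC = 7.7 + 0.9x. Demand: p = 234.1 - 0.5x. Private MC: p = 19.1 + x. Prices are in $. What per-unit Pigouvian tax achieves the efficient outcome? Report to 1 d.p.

Social marginal cost = private MC + MEC = 26.8 + 1.9x.
Set SMC = demand: 26.8 + 1.9x = 234.1 - 0.5x → x* = 86.3750.
The Pigouvian tax equals MEC at x*: 7.7 + 0.9×86.3750 = 85.4375.

tax = $85.4 per unit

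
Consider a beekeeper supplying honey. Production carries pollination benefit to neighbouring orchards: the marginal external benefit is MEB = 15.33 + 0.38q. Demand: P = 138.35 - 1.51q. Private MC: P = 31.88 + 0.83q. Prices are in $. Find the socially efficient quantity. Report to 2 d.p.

q* = 62.14

Social marginal cost = private MC − MEB = 16.55 + 0.45q.
Set SMC = demand: 16.55 + 0.45q = 138.35 - 1.51q → q* = 62.1429.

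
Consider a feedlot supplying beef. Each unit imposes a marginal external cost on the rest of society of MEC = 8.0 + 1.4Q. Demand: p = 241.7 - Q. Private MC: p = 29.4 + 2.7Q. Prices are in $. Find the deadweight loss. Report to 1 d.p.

DWL = $764.9

Market equilibrium (private): 29.4 + 2.7Q = 241.7 - Q → Q_m = 57.3784.
Social marginal cost = private MC + MEC = 37.4 + 4.1Q.
Set SMC = demand: 37.4 + 4.1Q = 241.7 - Q → Q* = 40.0588.
The loss is the area between SMC and demand from Q* to Q_m; with linear curves that's a triangle of height MEC(Q_m).
DWL = ½ × 17.3196 × 88.3297 = 764.9175.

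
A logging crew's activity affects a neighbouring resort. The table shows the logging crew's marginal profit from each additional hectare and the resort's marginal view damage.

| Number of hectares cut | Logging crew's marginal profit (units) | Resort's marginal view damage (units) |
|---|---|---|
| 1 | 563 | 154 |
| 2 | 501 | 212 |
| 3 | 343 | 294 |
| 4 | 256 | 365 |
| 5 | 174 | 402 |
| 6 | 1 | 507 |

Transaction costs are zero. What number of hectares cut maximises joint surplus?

Bargaining reaches the level where marginal profit last exceeds marginal view damage.
That holds through level 3 (343 ≥ 294) but not at 4 (256 < 365).

3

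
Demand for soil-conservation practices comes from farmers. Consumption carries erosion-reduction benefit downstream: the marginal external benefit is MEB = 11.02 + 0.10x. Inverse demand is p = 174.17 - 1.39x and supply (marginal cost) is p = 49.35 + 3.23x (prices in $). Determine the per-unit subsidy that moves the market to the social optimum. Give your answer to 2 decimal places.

subsidy = $14.03 per unit

Social marginal benefit = demand + MEB = 185.19 - 1.29x.
Set SMB = MC: 185.19 - 1.29x = 49.35 + 3.23x → x* = 30.0531.
The Pigouvian subsidy equals MEB at x*: 11.02 + 0.10×30.0531 = 14.0253.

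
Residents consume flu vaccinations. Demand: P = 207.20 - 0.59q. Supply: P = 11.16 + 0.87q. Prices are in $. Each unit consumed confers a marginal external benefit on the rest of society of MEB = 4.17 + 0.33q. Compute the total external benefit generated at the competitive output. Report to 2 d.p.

$3534.79

Market equilibrium (private): 11.16 + 0.87q = 207.20 - 0.59q → q_m = 134.2740.
Total external benefit = ∫₀^{q_m} (4.17 + 0.33q) dq = 4.17×134.2740 + ½×0.33×134.2740² = 3534.7912.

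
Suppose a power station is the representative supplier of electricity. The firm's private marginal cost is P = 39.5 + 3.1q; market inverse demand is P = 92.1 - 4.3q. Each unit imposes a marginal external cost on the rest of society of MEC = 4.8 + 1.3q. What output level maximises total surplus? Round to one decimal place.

Social marginal cost = private MC + MEC = 44.3 + 4.4q.
Set SMC = demand: 44.3 + 4.4q = 92.1 - 4.3q → q* = 5.4943.

q* = 5.5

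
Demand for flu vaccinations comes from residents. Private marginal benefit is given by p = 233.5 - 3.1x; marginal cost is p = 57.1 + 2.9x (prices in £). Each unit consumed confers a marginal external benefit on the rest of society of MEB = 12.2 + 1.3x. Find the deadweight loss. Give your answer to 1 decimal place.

Market equilibrium (private): 57.1 + 2.9x = 233.5 - 3.1x → x_m = 29.4000.
Social marginal benefit = demand + MEB = 245.7 - 1.8x.
Set SMB = MC: 245.7 - 1.8x = 57.1 + 2.9x → x* = 40.1277.
Between x* and x_m the wedge SMB − MC runs linearly from 0 to MEB(x_m), so the loss is a triangle.
DWL = ½ × 10.7277 × 50.4200 = 270.4453.

DWL = £270.4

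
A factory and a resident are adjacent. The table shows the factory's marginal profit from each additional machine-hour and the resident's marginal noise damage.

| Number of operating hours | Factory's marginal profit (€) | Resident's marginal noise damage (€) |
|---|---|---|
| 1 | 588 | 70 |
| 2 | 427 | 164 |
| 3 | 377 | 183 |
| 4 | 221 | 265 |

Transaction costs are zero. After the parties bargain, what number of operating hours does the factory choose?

Bargaining reaches the level where marginal profit last exceeds marginal noise damage.
That holds through level 3 (377 ≥ 183) but not at 4 (221 < 265).

3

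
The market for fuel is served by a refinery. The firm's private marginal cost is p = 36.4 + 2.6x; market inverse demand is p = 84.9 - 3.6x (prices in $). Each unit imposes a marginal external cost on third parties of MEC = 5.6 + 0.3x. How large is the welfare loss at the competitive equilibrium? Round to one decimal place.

DWL = $4.9

Market equilibrium (private): 36.4 + 2.6x = 84.9 - 3.6x → x_m = 7.8226.
Social marginal cost = private MC + MEC = 42.0 + 2.9x.
Set SMC = demand: 42.0 + 2.9x = 84.9 - 3.6x → x* = 6.6000.
Height of the DWL triangle at x_m is SMC(x_m) − demand(x_m) = MEC(x_m) = 7.9468.
DWL = ½ × 1.2226 × 7.9468 = 4.8579.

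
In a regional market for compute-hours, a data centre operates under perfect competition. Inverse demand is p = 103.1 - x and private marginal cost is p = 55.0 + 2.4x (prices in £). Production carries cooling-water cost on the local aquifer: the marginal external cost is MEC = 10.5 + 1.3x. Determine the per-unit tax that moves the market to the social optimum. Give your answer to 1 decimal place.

tax = £20.9 per unit

Social marginal cost = private MC + MEC = 65.5 + 3.7x.
Set SMC = demand: 65.5 + 3.7x = 103.1 - x → x* = 8.0000.
The Pigouvian tax equals MEC at x*: 10.5 + 1.3×8.0000 = 20.9000.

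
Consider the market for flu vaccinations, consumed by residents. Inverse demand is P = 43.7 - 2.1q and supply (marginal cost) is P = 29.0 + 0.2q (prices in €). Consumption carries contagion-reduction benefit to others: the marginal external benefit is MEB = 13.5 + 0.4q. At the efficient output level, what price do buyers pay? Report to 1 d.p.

Social marginal benefit = demand + MEB = 57.2 - 1.7q.
Set SMB = MC: 57.2 - 1.7q = 29.0 + 0.2q → q* = 14.8421.
Consumer price on the demand curve at q*: 43.7 − 2.1×14.8421 = 12.5316.

P = €12.5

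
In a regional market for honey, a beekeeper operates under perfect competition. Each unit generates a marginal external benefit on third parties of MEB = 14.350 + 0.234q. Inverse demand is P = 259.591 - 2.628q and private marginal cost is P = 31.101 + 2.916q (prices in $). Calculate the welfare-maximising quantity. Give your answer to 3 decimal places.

q* = 45.733

Social marginal cost = private MC − MEB = 16.751 + 2.682q.
Set SMC = demand: 16.751 + 2.682q = 259.591 - 2.628q → q* = 45.7326.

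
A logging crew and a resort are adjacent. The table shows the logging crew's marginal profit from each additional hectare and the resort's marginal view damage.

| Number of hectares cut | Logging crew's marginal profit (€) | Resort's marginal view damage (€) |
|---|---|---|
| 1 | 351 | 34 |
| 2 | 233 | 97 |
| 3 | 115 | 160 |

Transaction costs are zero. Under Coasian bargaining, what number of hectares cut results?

2

Bargaining reaches the level where marginal profit last exceeds marginal view damage.
That holds through level 2 (233 ≥ 97) but not at 3 (115 < 160).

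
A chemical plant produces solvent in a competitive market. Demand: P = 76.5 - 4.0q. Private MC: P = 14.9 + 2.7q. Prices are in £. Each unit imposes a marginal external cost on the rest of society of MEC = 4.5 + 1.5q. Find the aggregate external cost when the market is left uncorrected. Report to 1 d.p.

Market equilibrium (private): 14.9 + 2.7q = 76.5 - 4.0q → q_m = 9.1940.
Total external cost = ∫₀^{q_m} (4.5 + 1.5q) dq = 4.5×9.1940 + ½×1.5×9.1940² = 104.7702.

£104.8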